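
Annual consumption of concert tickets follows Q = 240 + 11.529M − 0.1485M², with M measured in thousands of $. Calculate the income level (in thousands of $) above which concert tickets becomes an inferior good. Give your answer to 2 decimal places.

38.82

dQ/dM = 11.529 − 0.297M.
The good is inferior where dQ/dM < 0. Setting dQ/dM = 0 gives M = 11.529 / 0.297 = 38.82.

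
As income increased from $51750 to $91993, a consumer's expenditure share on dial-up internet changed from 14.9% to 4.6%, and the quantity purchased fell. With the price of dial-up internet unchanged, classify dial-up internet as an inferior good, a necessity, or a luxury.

Quantity demanded falls as income rises, so η < 0.

inferior good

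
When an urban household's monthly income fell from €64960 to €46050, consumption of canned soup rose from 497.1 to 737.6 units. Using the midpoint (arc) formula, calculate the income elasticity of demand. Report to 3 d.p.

ΔQ = 737.6 − 497.1 = 240.5; midpoint Q̄ = (497.1 + 737.6)/2 = 617.35.
ΔI = 46050 − 64960 = -18910; midpoint Ī = (64960 + 46050)/2 = 55505.
η = (ΔQ/Q̄) ÷ (ΔI/Ī) = (240.5/617.35) ÷ (-18910/55505) = -1.143.

-1.143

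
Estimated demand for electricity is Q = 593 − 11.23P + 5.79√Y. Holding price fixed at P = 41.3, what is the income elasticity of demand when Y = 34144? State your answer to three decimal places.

0.446

At P = 41.3, Y = 34144: Q = 1199.083.
Holding P constant, ∂Q/∂Y = 5.79/(2√Y) = 0.0156672.
η_Y = (∂Q/∂Y)·(Y/Q) = 0.0156672 × (34144/1199.083) = 0.446.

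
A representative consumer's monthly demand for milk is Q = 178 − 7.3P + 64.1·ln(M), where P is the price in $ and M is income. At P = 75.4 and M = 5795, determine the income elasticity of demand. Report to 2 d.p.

0.35

At P = 75.4, M = 5795: Q = 182.991.
Holding P constant, ∂Q/∂M = 64.1/M = 0.0110613.
η_M = (∂Q/∂M)·(M/Q) = 0.0110613 × (5795/182.991) = 0.35.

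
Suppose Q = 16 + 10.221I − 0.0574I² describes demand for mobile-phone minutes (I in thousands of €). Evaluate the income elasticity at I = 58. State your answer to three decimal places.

0.497

At I = 58: Q = 415.7244.
dQ/dI = 10.221 − 0.1148I = 3.56260.
η = (dQ/dI)·(I/Q) = 3.56260 × (58/415.7244) = 0.497.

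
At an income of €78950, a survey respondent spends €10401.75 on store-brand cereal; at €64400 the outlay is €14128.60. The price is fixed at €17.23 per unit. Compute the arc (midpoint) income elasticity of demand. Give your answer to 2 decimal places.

-1.50

With a constant price, Q₁ = 10401.75/17.23 = 603.700 and Q₂ = 14128.60/17.23 = 820.000 (equivalently, work directly with expenditure since P cancels).
Midpoint %ΔQ = (14128.60 − 10401.75)/12265.18 = 0.30386; midpoint %ΔI = (64400 − 78950)/71675 = -0.20300.
η = 0.30386 / -0.20300 = -1.50.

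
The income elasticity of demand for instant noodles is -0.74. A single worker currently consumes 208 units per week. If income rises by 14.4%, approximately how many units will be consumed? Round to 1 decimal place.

%ΔQ ≈ η × %ΔI = -0.74 × 14.4% = -10.656%.
New Q ≈ 208 × (1 − 0.10656) = 185.8.

185.8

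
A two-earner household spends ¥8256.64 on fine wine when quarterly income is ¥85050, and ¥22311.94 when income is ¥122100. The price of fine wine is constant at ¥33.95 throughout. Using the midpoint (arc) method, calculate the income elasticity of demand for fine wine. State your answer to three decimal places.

2.571

With a constant price, Q₁ = 8256.64/33.95 = 243.200 and Q₂ = 22311.94/33.95 = 657.200 (equivalently, work directly with expenditure since P cancels).
Midpoint %ΔQ = (22311.94 − 8256.64)/15284.29 = 0.91959; midpoint %ΔI = (122100 − 85050)/103575 = 0.35771.
η = 0.91959 / 0.35771 = 2.571.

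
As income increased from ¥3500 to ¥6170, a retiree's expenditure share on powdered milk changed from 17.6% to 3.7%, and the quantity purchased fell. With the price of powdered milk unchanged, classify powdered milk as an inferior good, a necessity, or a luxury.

Quantity demanded falls as income rises, so η < 0.

inferior good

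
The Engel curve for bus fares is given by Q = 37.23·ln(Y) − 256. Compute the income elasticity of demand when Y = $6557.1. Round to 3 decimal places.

At Y = 6557.1: Q = 71.189.
dQ/dY = 37.23/Y = 0.00567781 at this income.
η = (dQ/dY)·(Y/Q) = 0.00567781 × (6557.1/71.189) = 0.523.

0.523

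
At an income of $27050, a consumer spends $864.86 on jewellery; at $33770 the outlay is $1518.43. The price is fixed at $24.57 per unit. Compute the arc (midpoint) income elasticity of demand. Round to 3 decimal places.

With a constant price, Q₁ = 864.86/24.57 = 35.200 and Q₂ = 1518.43/24.57 = 61.800 (equivalently, work directly with expenditure since P cancels).
Midpoint %ΔQ = (1518.43 − 864.86)/1191.65 = 0.54846; midpoint %ΔI = (33770 − 27050)/30410 = 0.22098.
η = 0.54846 / 0.22098 = 2.482.

2.482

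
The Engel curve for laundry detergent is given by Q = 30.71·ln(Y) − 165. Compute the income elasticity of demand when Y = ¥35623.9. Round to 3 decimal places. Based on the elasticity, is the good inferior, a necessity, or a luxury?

At Y = 35623.9: Q = 156.865.
dQ/dY = 30.71/Y = 0.000862062 at this income.
η = (dQ/dY)·(Y/Q) = 0.000862062 × (35623.9/156.865) = 0.196.
Since 0 < η < 1, the good is a necessity.

0.196 (necessity)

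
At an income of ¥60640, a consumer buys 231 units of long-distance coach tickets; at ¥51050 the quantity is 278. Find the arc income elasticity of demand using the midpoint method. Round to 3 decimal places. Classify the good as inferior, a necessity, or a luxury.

-1.075 (inferior good)

ΔQ = 278 − 231 = 47; midpoint Q̄ = (231 + 278)/2 = 254.5.
ΔI = 51050 − 60640 = -9590; midpoint Ī = (60640 + 51050)/2 = 55845.
η = (ΔQ/Q̄) ÷ (ΔI/Ī) = (47/254.5) ÷ (-9590/55845) = -1.075.
η < 0 ⇒ inferior good.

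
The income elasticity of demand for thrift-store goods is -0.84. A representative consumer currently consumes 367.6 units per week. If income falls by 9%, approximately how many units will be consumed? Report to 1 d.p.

395.4

%ΔQ ≈ η × %ΔI = -0.84 × (-9%) = 7.56%.
New Q ≈ 367.6 × (1 + 0.0756) = 395.4.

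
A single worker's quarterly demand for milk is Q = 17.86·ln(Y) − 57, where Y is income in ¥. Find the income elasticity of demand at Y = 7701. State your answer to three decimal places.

At Y = 7701: Q = 102.831.
dQ/dY = 17.86/Y = 0.00231918 at this income.
η = (dQ/dY)·(Y/Q) = 0.00231918 × (7701/102.831) = 0.174.

0.174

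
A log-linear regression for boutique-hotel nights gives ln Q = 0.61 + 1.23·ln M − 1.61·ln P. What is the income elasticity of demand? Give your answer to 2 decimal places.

In a log-linear demand, the coefficient on ln M is the income elasticity.
So η = 1.23.

1.23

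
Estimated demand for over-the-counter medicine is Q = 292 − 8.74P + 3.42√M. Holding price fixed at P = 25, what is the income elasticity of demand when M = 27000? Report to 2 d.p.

At P = 25, M = 27000: Q = 635.463.
Holding P constant, ∂Q/∂M = 3.42/(2√M) = 0.0104067.
η_M = (∂Q/∂M)·(M/Q) = 0.0104067 × (27000/635.463) = 0.44.

0.44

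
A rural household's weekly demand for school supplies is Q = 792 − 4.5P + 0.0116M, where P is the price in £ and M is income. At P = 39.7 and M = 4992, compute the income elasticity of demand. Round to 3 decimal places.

0.086

At P = 39.7, M = 4992: Q = 671.257.
Holding P constant, ∂Q/∂M = 0.0116.
η_M = (∂Q/∂M)·(M/Q) = 0.0116 × (4992/671.257) = 0.086.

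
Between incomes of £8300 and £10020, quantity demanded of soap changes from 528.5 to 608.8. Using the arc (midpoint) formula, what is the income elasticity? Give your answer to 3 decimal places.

ΔQ = 608.8 − 528.5 = 80.3; midpoint Q̄ = (528.5 + 608.8)/2 = 568.65.
ΔI = 10020 − 8300 = 1720; midpoint Ī = (8300 + 10020)/2 = 9160.
η = (ΔQ/Q̄) ÷ (ΔI/Ī) = (80.3/568.65) ÷ (1720/9160) = 0.752.

0.752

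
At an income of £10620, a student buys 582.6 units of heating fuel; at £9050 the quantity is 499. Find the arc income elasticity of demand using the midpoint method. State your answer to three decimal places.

0.968

ΔQ = 499 − 582.6 = -83.6; midpoint Q̄ = (582.6 + 499)/2 = 540.8.
ΔI = 9050 − 10620 = -1570; midpoint Ī = (10620 + 9050)/2 = 9835.
η = (ΔQ/Q̄) ÷ (ΔI/Ī) = (-83.6/540.8) ÷ (-1570/9835) = 0.968.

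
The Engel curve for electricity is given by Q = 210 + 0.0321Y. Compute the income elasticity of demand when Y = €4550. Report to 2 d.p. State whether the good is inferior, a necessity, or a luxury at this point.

0.41 (necessity)

At Y = 4550: Q = 356.055.
dQ/dY = 0.0321.
η = (dQ/dY)·(Y/Q) = 0.0321 × (4550/356.055) = 0.41.
Since 0 < η < 1, the good is a necessity.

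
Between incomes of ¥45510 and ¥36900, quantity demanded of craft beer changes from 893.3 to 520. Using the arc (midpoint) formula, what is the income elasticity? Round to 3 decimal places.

ΔQ = 520 − 893.3 = -373.3; midpoint Q̄ = (893.3 + 520)/2 = 706.65.
ΔI = 36900 − 45510 = -8610; midpoint Ī = (45510 + 36900)/2 = 41205.
η = (ΔQ/Q̄) ÷ (ΔI/Ī) = (-373.3/706.65) ÷ (-8610/41205) = 2.528.

2.528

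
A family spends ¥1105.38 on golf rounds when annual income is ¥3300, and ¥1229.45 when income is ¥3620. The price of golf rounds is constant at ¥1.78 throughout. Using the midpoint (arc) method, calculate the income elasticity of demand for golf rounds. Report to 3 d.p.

With a constant price, Q₁ = 1105.38/1.78 = 621.000 and Q₂ = 1229.45/1.78 = 690.702 (equivalently, work directly with expenditure since P cancels).
Midpoint %ΔQ = (1229.45 − 1105.38)/1167.42 = 0.10628; midpoint %ΔI = (3620 − 3300)/3460 = 0.09249.
η = 0.10628 / 0.09249 = 1.149.

1.149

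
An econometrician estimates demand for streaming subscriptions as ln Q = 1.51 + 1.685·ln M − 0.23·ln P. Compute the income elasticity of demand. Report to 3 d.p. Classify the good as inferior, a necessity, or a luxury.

1.685 (luxury)

In a log-linear demand, the coefficient on ln M is the income elasticity.
So η = 1.685.
η > 1 ⇒ luxury.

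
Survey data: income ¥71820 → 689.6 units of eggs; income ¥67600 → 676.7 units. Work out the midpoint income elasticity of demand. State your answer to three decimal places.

0.312

ΔQ = 676.7 − 689.6 = -12.9; midpoint Q̄ = (689.6 + 676.7)/2 = 683.15.
ΔI = 67600 − 71820 = -4220; midpoint Ī = (71820 + 67600)/2 = 69710.
η = (ΔQ/Q̄) ÷ (ΔI/Ī) = (-12.9/683.15) ÷ (-4220/69710) = 0.312.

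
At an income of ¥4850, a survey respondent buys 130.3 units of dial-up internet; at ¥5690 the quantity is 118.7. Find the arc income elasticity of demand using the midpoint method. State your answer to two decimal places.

ΔQ = 118.7 − 130.3 = -11.6; midpoint Q̄ = (130.3 + 118.7)/2 = 124.5.
ΔI = 5690 − 4850 = 840; midpoint Ī = (4850 + 5690)/2 = 5270.
η = (ΔQ/Q̄) ÷ (ΔI/Ī) = (-11.6/124.5) ÷ (840/5270) = -0.58.

-0.58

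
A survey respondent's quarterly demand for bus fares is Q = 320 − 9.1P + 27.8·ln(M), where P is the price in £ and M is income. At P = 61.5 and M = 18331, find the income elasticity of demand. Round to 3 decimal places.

At P = 61.5, M = 18331: Q = 33.244.
Holding P constant, ∂Q/∂M = 27.8/M = 0.00151656.
η_M = (∂Q/∂M)·(M/Q) = 0.00151656 × (18331/33.244) = 0.836.

0.836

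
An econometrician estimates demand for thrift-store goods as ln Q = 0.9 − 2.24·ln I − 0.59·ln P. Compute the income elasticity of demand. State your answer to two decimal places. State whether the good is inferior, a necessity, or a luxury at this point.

In a log-linear demand, the coefficient on ln I is the income elasticity.
So η = -2.24.
η < 0 ⇒ inferior good.

-2.24 (inferior good)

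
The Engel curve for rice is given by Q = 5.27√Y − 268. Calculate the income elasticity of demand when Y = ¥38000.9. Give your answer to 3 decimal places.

At Y = 38000.9: Q = 759.324.
dQ/dY = 5.27/(2√Y) = 0.0135171 at this income.
η = (dQ/dY)·(Y/Q) = 0.0135171 × (38000.9/759.324) = 0.676.

0.676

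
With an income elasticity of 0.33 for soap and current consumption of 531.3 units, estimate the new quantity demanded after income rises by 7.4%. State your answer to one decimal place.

%ΔQ ≈ η × %ΔI = 0.33 × 7.4% = 2.442%.
New Q ≈ 531.3 × (1 + 0.02442) = 544.3.

544.3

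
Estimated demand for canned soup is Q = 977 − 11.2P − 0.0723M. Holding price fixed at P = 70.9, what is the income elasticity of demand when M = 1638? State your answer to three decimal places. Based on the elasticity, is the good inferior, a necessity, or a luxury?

At P = 70.9, M = 1638: Q = 64.493.
Holding P constant, ∂Q/∂M = −0.0723.
η_M = (∂Q/∂M)·(M/Q) = -0.0723 × (1638/64.493) = -1.836.
Since η < 0, this is an inferior good.

-1.836 (inferior good)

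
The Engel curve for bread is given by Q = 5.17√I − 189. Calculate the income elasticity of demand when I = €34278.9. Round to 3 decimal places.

At I = 34278.9: Q = 768.203.
dQ/dI = 5.17/(2√I) = 0.013962 at this income.
η = (dQ/dI)·(I/Q) = 0.013962 × (34278.9/768.203) = 0.623.

0.623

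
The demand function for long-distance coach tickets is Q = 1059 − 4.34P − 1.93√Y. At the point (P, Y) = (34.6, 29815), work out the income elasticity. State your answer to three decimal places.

At P = 34.6, Y = 29815: Q = 575.583.
Holding P constant, ∂Q/∂Y = -1.93/(2√Y) = -0.00558869.
η_Y = (∂Q/∂Y)·(Y/Q) = -0.00558869 × (29815/575.583) = -0.289.

-0.289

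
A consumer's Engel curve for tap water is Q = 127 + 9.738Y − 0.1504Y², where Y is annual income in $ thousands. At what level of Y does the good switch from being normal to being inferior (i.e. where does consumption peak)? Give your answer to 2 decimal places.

32.37

dQ/dY = 9.738 − 0.3008Y.
The good is inferior where dQ/dY < 0. Setting dQ/dY = 0 gives Y = 9.738 / 0.3008 = 32.37.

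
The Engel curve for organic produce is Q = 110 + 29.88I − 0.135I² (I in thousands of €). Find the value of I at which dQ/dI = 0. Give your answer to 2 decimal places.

dQ/dI = 29.88 − 0.27I.
The good is inferior where dQ/dI < 0. Setting dQ/dI = 0 gives I = 29.88 / 0.27 = 110.67.

110.67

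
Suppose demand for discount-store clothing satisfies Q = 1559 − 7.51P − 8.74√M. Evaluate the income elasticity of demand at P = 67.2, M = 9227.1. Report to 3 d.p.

-1.954

At P = 67.2, M = 9227.1: Q = 214.783.
Holding P constant, ∂Q/∂M = -8.74/(2√M) = -0.0454934.
η_M = (∂Q/∂M)·(M/Q) = -0.0454934 × (9227.1/214.783) = -1.954.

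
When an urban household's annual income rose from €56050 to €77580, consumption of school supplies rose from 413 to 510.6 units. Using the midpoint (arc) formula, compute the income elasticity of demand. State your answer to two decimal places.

ΔQ = 510.6 − 413 = 97.6; midpoint Q̄ = (413 + 510.6)/2 = 461.8.
ΔI = 77580 − 56050 = 21530; midpoint Ī = (56050 + 77580)/2 = 66815.
η = (ΔQ/Q̄) ÷ (ΔI/Ī) = (97.6/461.8) ÷ (21530/66815) = 0.66.

0.66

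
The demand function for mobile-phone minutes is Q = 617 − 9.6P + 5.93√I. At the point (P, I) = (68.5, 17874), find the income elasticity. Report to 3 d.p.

At P = 68.5, I = 17874: Q = 752.204.
Holding P constant, ∂Q/∂I = 5.93/(2√I) = 0.0221776.
η_I = (∂Q/∂I)·(I/Q) = 0.0221776 × (17874/752.204) = 0.527.

0.527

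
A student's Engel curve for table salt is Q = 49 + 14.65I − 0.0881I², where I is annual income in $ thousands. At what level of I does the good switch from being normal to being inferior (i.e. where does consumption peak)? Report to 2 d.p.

83.14

dQ/dI = 14.65 − 0.1762I.
The good is inferior where dQ/dI < 0. Setting dQ/dI = 0 gives I = 14.65 / 0.1762 = 83.14.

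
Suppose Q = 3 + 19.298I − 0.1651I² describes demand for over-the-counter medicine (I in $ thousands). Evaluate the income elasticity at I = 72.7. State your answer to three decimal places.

At I = 72.7: Q = 533.3632.
dQ/dI = 19.298 − 0.3302I = -4.70754.
η = (dQ/dI)·(I/Q) = -4.70754 × (72.7/533.3632) = -0.642.

-0.642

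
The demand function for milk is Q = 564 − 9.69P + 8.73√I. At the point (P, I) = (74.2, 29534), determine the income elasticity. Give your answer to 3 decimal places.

At P = 74.2, I = 29534: Q = 1345.293.
Holding P constant, ∂Q/∂I = 8.73/(2√I) = 0.0253994.
η_I = (∂Q/∂I)·(I/Q) = 0.0253994 × (29534/1345.293) = 0.558.

0.558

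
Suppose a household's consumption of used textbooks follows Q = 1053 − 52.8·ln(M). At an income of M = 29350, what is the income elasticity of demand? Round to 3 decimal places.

At M = 29350: Q = 509.844.
dQ/dM = -52.8/M = -0.00179898 at this income.
η = (dQ/dM)·(M/Q) = -0.00179898 × (29350/509.844) = -0.104.

-0.104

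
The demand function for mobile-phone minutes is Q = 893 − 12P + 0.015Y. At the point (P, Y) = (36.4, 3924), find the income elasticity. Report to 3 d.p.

At P = 36.4, Y = 3924: Q = 515.060.
Holding P constant, ∂Q/∂Y = 0.015.
η_Y = (∂Q/∂Y)·(Y/Q) = 0.015 × (3924/515.060) = 0.114.

0.114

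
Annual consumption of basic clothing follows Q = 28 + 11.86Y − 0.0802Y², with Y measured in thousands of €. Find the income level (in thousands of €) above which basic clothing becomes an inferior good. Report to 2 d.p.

dQ/dY = 11.86 − 0.1604Y.
The good is inferior where dQ/dY < 0. Setting dQ/dY = 0 gives Y = 11.86 / 0.1604 = 73.94.

73.94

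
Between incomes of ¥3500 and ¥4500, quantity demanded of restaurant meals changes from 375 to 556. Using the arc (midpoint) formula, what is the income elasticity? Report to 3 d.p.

ΔQ = 556 − 375 = 181; midpoint Q̄ = (375 + 556)/2 = 465.5.
ΔI = 4500 − 3500 = 1000; midpoint Ī = (3500 + 4500)/2 = 4000.
η = (ΔQ/Q̄) ÷ (ΔI/Ī) = (181/465.5) ÷ (1000/4000) = 1.555.

1.555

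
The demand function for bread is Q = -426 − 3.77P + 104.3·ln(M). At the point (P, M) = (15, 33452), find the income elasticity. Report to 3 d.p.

At P = 15, M = 33452: Q = 604.034.
Holding P constant, ∂Q/∂M = 104.3/M = 0.0031179.
η_M = (∂Q/∂M)·(M/Q) = 0.0031179 × (33452/604.034) = 0.173.

0.173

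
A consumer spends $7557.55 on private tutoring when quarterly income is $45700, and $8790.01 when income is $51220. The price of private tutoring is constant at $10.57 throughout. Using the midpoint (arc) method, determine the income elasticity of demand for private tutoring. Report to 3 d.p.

1.324

With a constant price, Q₁ = 7557.55/10.57 = 715.000 and Q₂ = 8790.01/10.57 = 831.600 (equivalently, work directly with expenditure since P cancels).
Midpoint %ΔQ = (8790.01 − 7557.55)/8173.78 = 0.15078; midpoint %ΔI = (51220 − 45700)/48460 = 0.11391.
η = 0.15078 / 0.11391 = 1.324.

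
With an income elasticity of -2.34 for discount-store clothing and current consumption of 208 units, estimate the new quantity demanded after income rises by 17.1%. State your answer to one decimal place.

%ΔQ ≈ η × %ΔI = -2.34 × 17.1% = -40.014%.
New Q ≈ 208 × (1 − 0.40014) = 124.8.

124.8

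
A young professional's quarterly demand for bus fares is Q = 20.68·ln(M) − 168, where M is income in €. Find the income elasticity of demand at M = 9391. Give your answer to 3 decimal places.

At M = 9391: Q = 21.170.
dQ/dM = 20.68/M = 0.00220211 at this income.
η = (dQ/dM)·(M/Q) = 0.00220211 × (9391/21.170) = 0.977.

0.977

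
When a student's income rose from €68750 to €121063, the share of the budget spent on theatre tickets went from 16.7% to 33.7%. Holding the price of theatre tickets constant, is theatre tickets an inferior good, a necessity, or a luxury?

luxury

The budget share rises as income rises, so η > 1.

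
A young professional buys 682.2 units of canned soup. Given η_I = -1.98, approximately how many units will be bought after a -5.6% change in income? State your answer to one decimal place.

757.8

%ΔQ ≈ η × %ΔI = -1.98 × (-5.6%) = 11.088%.
New Q ≈ 682.2 × (1 + 0.11088) = 757.8.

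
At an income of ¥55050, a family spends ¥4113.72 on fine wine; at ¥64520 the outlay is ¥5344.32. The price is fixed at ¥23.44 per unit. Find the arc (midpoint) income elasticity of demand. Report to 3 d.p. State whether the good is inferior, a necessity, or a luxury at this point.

With a constant price, Q₁ = 4113.72/23.44 = 175.500 and Q₂ = 5344.32/23.44 = 228.000 (equivalently, work directly with expenditure since P cancels).
Midpoint %ΔQ = (5344.32 − 4113.72)/4729.02 = 0.26022; midpoint %ΔI = (64520 − 55050)/59785 = 0.15840.
η = 0.26022 / 0.15840 = 1.643.
η > 1 ⇒ luxury.

1.643 (luxury)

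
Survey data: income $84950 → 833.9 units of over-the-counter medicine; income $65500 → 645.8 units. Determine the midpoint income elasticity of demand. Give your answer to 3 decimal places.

ΔQ = 645.8 − 833.9 = -188.1; midpoint Q̄ = (833.9 + 645.8)/2 = 739.85.
ΔI = 65500 − 84950 = -19450; midpoint Ī = (84950 + 65500)/2 = 75225.
η = (ΔQ/Q̄) ÷ (ΔI/Ī) = (-188.1/739.85) ÷ (-19450/75225) = 0.983.

0.983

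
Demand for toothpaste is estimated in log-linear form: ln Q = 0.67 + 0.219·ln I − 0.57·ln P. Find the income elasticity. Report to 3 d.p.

0.219

In a log-linear demand, the coefficient on ln I is the income elasticity.
So η = 0.219.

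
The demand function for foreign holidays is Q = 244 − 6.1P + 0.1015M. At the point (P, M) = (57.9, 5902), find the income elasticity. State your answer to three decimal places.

At P = 57.9, M = 5902: Q = 489.863.
Holding P constant, ∂Q/∂M = 0.1015.
η_M = (∂Q/∂M)·(M/Q) = 0.1015 × (5902/489.863) = 1.223.

1.223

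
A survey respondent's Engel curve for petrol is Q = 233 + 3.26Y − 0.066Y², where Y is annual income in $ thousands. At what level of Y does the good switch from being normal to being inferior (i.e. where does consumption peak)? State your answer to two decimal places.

24.70

dQ/dY = 3.26 − 0.132Y.
The good is inferior where dQ/dY < 0. Setting dQ/dY = 0 gives Y = 3.26 / 0.132 = 24.70.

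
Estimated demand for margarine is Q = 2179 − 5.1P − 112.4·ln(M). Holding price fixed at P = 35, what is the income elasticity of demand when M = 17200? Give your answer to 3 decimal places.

-0.124

At P = 35, M = 17200: Q = 904.300.
Holding P constant, ∂Q/∂M = -112.4/M = -0.00653488.
η_M = (∂Q/∂M)·(M/Q) = -0.00653488 × (17200/904.300) = -0.124.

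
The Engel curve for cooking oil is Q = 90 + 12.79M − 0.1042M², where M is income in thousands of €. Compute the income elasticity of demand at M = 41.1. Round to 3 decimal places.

0.395

At M = 41.1: Q = 439.6533.
dQ/dM = 12.79 − 0.2084M = 4.22476.
η = (dQ/dM)·(M/Q) = 4.22476 × (41.1/439.6533) = 0.395.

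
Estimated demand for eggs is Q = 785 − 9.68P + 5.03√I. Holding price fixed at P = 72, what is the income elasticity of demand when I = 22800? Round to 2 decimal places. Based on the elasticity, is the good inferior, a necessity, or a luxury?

At P = 72, I = 22800: Q = 847.553.
Holding P constant, ∂Q/∂I = 5.03/(2√I) = 0.016656.
η_I = (∂Q/∂I)·(I/Q) = 0.016656 × (22800/847.553) = 0.45.
Since 0 < η < 1, this is a necessity.

0.45 (necessity)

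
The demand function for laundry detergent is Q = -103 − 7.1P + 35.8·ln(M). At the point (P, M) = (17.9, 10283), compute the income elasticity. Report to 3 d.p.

At P = 17.9, M = 10283: Q = 100.639.
Holding P constant, ∂Q/∂M = 35.8/M = 0.00348147.
η_M = (∂Q/∂M)·(M/Q) = 0.00348147 × (10283/100.639) = 0.356.

0.356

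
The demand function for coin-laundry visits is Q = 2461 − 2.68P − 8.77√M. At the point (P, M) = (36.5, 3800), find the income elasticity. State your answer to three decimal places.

At P = 36.5, M = 3800: Q = 1822.561.
Holding P constant, ∂Q/∂M = -8.77/(2√M) = -0.0711341.
η_M = (∂Q/∂M)·(M/Q) = -0.0711341 × (3800/1822.561) = -0.148.

-0.148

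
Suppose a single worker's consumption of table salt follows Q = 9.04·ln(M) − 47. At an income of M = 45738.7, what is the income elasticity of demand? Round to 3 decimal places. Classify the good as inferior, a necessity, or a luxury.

0.181 (necessity)

At M = 45738.7: Q = 50.006.
dQ/dM = 9.04/M = 0.000197644 at this income.
η = (dQ/dM)·(M/Q) = 0.000197644 × (45738.7/50.006) = 0.181.
Since 0 < η < 1, the good is a necessity.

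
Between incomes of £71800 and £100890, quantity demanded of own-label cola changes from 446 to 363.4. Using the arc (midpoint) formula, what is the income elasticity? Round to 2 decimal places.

ΔQ = 363.4 − 446 = -82.6; midpoint Q̄ = (446 + 363.4)/2 = 404.7.
ΔI = 100890 − 71800 = 29090; midpoint Ī = (71800 + 100890)/2 = 86345.
η = (ΔQ/Q̄) ÷ (ΔI/Ī) = (-82.6/404.7) ÷ (29090/86345) = -0.61.

-0.61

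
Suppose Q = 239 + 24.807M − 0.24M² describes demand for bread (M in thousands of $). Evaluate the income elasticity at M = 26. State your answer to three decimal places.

At M = 26: Q = 721.7420.
dQ/dM = 24.807 − 0.48M = 12.32700.
η = (dQ/dM)·(M/Q) = 12.32700 × (26/721.7420) = 0.444.

0.444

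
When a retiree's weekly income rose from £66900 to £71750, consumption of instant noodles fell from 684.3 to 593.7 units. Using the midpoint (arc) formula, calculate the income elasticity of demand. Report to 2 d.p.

-2.03

ΔQ = 593.7 − 684.3 = -90.6; midpoint Q̄ = (684.3 + 593.7)/2 = 639.
ΔI = 71750 − 66900 = 4850; midpoint Ī = (66900 + 71750)/2 = 69325.
η = (ΔQ/Q̄) ÷ (ΔI/Ī) = (-90.6/639) ÷ (4850/69325) = -2.03.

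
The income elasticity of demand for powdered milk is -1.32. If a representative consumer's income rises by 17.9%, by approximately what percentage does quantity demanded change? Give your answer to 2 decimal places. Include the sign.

%ΔQ ≈ η × %ΔI = -1.32 × 17.9% = -23.63%.

-23.63%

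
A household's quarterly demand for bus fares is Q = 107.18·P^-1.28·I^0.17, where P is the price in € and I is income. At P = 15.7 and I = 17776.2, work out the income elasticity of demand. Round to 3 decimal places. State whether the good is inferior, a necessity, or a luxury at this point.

For a multiplicative demand Q = A·P^α·I^β, the income elasticity is β everywhere.
Here β = 0.17, so η = 0.170.
Since 0 < η < 1, this is a necessity.

0.170 (necessity)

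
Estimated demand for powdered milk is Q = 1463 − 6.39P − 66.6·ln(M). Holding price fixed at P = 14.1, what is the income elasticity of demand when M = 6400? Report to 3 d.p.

-0.084

At P = 14.1, M = 6400: Q = 789.215.
Holding P constant, ∂Q/∂M = -66.6/M = -0.0104062.
η_M = (∂Q/∂M)·(M/Q) = -0.0104062 × (6400/789.215) = -0.084.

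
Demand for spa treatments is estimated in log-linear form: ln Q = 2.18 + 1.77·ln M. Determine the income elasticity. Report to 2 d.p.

In a log-linear demand, the coefficient on ln M is the income elasticity.
So η = 1.77.

1.77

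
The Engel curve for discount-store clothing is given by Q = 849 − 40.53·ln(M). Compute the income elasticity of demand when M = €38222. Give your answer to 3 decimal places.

At M = 38222: Q = 421.361.
dQ/dM = -40.53/M = -0.00106038 at this income.
η = (dQ/dM)·(M/Q) = -0.00106038 × (38222/421.361) = -0.096.

-0.096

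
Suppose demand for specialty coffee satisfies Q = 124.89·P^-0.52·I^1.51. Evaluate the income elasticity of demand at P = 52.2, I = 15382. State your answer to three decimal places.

1.510

For a multiplicative demand Q = A·P^α·I^β, the income elasticity is β everywhere.
Here β = 1.51, so η = 1.510.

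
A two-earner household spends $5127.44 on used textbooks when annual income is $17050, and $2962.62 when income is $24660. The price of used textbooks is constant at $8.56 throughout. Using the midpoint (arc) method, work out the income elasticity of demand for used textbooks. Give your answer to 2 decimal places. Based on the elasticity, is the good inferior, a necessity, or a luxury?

-1.47 (inferior good)

With a constant price, Q₁ = 5127.44/8.56 = 599.000 and Q₂ = 2962.62/8.56 = 346.100 (equivalently, work directly with expenditure since P cancels).
Midpoint %ΔQ = (2962.62 − 5127.44)/4045.03 = -0.53518; midpoint %ΔI = (24660 − 17050)/20855 = 0.36490.
η = -0.53518 / 0.36490 = -1.47.
η < 0 ⇒ inferior good.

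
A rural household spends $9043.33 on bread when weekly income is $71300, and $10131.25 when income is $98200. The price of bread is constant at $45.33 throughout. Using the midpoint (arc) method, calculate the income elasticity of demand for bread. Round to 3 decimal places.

0.358

With a constant price, Q₁ = 9043.33/45.33 = 199.500 and Q₂ = 10131.25/45.33 = 223.500 (equivalently, work directly with expenditure since P cancels).
Midpoint %ΔQ = (10131.25 − 9043.33)/9587.29 = 0.11348; midpoint %ΔI = (98200 − 71300)/84750 = 0.31740.
η = 0.11348 / 0.31740 = 0.358.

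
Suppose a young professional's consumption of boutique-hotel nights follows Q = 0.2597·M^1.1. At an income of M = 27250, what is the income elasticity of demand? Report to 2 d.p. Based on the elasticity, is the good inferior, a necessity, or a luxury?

For Q = A·M^β the income elasticity is constant and equal to β.
Here β = 1.1, so η = 1.10.
Since η > 1, the good is a luxury.

1.10 (luxury)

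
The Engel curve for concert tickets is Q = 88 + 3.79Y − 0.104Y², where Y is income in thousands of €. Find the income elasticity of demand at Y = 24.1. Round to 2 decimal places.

-0.25

At Y = 24.1: Q = 118.9348.
dQ/dY = 3.79 − 0.208Y = -1.22280.
η = (dQ/dY)·(Y/Q) = -1.22280 × (24.1/118.9348) = -0.25.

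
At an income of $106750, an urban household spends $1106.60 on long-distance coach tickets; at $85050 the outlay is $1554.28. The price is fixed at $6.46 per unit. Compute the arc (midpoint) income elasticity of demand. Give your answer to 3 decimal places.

With a constant price, Q₁ = 1106.60/6.46 = 171.300 and Q₂ = 1554.28/6.46 = 240.601 (equivalently, work directly with expenditure since P cancels).
Midpoint %ΔQ = (1554.28 − 1106.60)/1330.44 = 0.33649; midpoint %ΔI = (85050 − 106750)/95900 = -0.22628.
η = 0.33649 / -0.22628 = -1.487.

-1.487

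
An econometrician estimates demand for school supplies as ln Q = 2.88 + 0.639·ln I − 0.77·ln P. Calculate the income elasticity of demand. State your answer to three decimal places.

0.639

In a log-linear demand, the coefficient on ln I is the income elasticity.
So η = 0.639.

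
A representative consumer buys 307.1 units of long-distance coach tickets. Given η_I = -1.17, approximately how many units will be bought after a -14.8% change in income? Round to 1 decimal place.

360.3

%ΔQ ≈ η × %ΔI = -1.17 × (-14.8%) = 17.316%.
New Q ≈ 307.1 × (1 + 0.17316) = 360.3.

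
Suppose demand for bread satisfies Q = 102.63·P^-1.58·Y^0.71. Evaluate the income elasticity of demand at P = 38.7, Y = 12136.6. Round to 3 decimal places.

0.710

For a multiplicative demand Q = A·P^α·Y^β, the income elasticity is β everywhere.
Here β = 0.71, so η = 0.710.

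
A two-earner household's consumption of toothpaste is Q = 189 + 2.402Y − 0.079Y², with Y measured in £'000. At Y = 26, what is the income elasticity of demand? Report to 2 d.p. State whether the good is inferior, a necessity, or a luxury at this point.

-0.22 (inferior good)

At Y = 26: Q = 198.0480.
dQ/dY = 2.402 − 0.158Y = -1.70600.
η = (dQ/dY)·(Y/Q) = -1.70600 × (26/198.0480) = -0.22.
η < 0 ⇒ inferior good.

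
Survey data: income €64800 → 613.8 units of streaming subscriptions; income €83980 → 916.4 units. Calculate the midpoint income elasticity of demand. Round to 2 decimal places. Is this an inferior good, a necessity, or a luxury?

ΔQ = 916.4 − 613.8 = 302.6; midpoint Q̄ = (613.8 + 916.4)/2 = 765.1.
ΔI = 83980 − 64800 = 19180; midpoint Ī = (64800 + 83980)/2 = 74390.
η = (ΔQ/Q̄) ÷ (ΔI/Ī) = (302.6/765.1) ÷ (19180/74390) = 1.53.
η > 1 ⇒ luxury.

1.53 (luxury)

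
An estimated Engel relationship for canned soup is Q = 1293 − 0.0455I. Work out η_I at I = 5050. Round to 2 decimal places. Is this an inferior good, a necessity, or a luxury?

At I = 5050: Q = 1063.225.
dQ/dI = −0.0455.
η = (dQ/dI)·(I/Q) = -0.0455 × (5050/1063.225) = -0.22.
Since η < 0, the good is an inferior good.

-0.22 (inferior good)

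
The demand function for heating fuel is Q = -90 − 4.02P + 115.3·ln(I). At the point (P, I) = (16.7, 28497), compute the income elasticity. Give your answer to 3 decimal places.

0.112

At P = 16.7, I = 28497: Q = 1025.562.
Holding P constant, ∂Q/∂I = 115.3/I = 0.00404604.
η_I = (∂Q/∂I)·(I/Q) = 0.00404604 × (28497/1025.562) = 0.112.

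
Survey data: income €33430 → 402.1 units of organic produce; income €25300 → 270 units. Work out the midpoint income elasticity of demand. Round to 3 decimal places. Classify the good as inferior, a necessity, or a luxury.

1.420 (luxury)

ΔQ = 270 − 402.1 = -132.1; midpoint Q̄ = (402.1 + 270)/2 = 336.05.
ΔI = 25300 − 33430 = -8130; midpoint Ī = (33430 + 25300)/2 = 29365.
η = (ΔQ/Q̄) ÷ (ΔI/Ī) = (-132.1/336.05) ÷ (-8130/29365) = 1.420.
η > 1 ⇒ luxury.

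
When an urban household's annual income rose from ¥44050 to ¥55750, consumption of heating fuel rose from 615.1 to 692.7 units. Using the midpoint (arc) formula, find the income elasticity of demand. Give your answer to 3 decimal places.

ΔQ = 692.7 − 615.1 = 77.6; midpoint Q̄ = (615.1 + 692.7)/2 = 653.9.
ΔI = 55750 − 44050 = 11700; midpoint Ī = (44050 + 55750)/2 = 49900.
η = (ΔQ/Q̄) ÷ (ΔI/Ī) = (77.6/653.9) ÷ (11700/49900) = 0.506.

0.506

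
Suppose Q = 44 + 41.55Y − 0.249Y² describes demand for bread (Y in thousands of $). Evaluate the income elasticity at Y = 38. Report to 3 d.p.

At Y = 38: Q = 1263.3440.
dQ/dY = 41.55 − 0.498Y = 22.62600.
η = (dQ/dY)·(Y/Q) = 22.62600 × (38/1263.3440) = 0.681.

0.681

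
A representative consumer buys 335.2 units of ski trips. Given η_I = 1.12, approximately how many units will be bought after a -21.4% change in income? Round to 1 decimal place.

%ΔQ ≈ η × %ΔI = 1.12 × (-21.4%) = -23.968%.
New Q ≈ 335.2 × (1 − 0.23968) = 254.9.

254.9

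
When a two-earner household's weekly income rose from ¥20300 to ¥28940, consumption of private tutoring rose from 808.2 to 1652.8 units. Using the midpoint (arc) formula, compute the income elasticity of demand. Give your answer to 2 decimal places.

1.96

ΔQ = 1652.8 − 808.2 = 844.6; midpoint Q̄ = (808.2 + 1652.8)/2 = 1230.5.
ΔI = 28940 − 20300 = 8640; midpoint Ī = (20300 + 28940)/2 = 24620.
η = (ΔQ/Q̄) ÷ (ΔI/Ī) = (844.6/1230.5) ÷ (8640/24620) = 1.96.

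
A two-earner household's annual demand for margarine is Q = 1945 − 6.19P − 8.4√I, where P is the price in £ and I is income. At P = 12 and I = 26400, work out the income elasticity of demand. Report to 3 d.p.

-1.349

At P = 12, I = 26400: Q = 505.882.
Holding P constant, ∂Q/∂I = -8.4/(2√I) = -0.0258492.
η_I = (∂Q/∂I)·(I/Q) = -0.0258492 × (26400/505.882) = -1.349.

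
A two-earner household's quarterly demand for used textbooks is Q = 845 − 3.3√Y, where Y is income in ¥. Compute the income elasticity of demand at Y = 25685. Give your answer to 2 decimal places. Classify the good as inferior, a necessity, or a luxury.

-0.84 (inferior good)

At Y = 25685: Q = 316.124.
dQ/dY = -3.3/(2√Y) = -0.0102954 at this income.
η = (dQ/dY)·(Y/Q) = -0.0102954 × (25685/316.124) = -0.84.
Since η < 0, the good is an inferior good.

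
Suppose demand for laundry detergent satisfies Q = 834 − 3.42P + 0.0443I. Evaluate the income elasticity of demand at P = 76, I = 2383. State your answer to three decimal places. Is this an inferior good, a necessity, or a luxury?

At P = 76, I = 2383: Q = 679.647.
Holding P constant, ∂Q/∂I = 0.0443.
η_I = (∂Q/∂I)·(I/Q) = 0.0443 × (2383/679.647) = 0.155.
Since 0 < η < 1, this is a necessity.

0.155 (necessity)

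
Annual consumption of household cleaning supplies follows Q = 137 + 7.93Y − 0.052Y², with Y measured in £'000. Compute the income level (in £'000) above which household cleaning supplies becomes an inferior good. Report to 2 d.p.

76.25

dQ/dY = 7.93 − 0.104Y.
The good is inferior where dQ/dY < 0. Setting dQ/dY = 0 gives Y = 7.93 / 0.104 = 76.25.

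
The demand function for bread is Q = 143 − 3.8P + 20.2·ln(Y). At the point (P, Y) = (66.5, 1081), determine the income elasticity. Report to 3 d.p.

0.643

At P = 66.5, Y = 1081: Q = 31.410.
Holding P constant, ∂Q/∂Y = 20.2/Y = 0.0186864.
η_Y = (∂Q/∂Y)·(Y/Q) = 0.0186864 × (1081/31.410) = 0.643.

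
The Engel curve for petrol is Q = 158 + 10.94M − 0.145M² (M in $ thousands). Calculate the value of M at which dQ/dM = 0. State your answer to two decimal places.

dQ/dM = 10.94 − 0.29M.
The good is inferior where dQ/dM < 0. Setting dQ/dM = 0 gives M = 10.94 / 0.29 = 37.72.

37.72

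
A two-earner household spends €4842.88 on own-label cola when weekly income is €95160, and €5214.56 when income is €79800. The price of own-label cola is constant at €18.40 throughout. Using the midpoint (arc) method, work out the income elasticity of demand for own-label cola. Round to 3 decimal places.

With a constant price, Q₁ = 4842.88/18.40 = 263.200 and Q₂ = 5214.56/18.40 = 283.400 (equivalently, work directly with expenditure since P cancels).
Midpoint %ΔQ = (5214.56 − 4842.88)/5028.72 = 0.07391; midpoint %ΔI = (79800 − 95160)/87480 = -0.17558.
η = 0.07391 / -0.17558 = -0.421.

-0.421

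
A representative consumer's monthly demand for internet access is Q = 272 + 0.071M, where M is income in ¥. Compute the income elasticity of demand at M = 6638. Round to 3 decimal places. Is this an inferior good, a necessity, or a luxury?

At M = 6638: Q = 743.298.
dQ/dM = 0.071.
η = (dQ/dM)·(M/Q) = 0.071 × (6638/743.298) = 0.634.
Since 0 < η < 1, the good is a necessity.

0.634 (necessity)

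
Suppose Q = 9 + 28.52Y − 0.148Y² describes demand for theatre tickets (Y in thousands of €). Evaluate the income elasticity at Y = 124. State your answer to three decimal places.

-0.799

At Y = 124: Q = 1269.8320.
dQ/dY = 28.52 − 0.296Y = -8.18400.
η = (dQ/dY)·(Y/Q) = -8.18400 × (124/1269.8320) = -0.799.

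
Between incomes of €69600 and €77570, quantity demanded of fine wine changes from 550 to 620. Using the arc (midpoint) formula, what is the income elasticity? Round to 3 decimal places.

ΔQ = 620 − 550 = 70; midpoint Q̄ = (550 + 620)/2 = 585.
ΔI = 77570 − 69600 = 7970; midpoint Ī = (69600 + 77570)/2 = 73585.
η = (ΔQ/Q̄) ÷ (ΔI/Ī) = (70/585) ÷ (7970/73585) = 1.105.

1.105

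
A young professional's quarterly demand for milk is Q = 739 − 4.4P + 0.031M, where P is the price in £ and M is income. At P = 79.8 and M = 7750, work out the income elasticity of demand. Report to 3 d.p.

At P = 79.8, M = 7750: Q = 628.130.
Holding P constant, ∂Q/∂M = 0.031.
η_M = (∂Q/∂M)·(M/Q) = 0.031 × (7750/628.130) = 0.382.

0.382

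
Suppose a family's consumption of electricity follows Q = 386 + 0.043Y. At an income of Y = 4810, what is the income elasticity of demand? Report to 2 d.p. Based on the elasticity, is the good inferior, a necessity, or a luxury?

0.35 (necessity)

At Y = 4810: Q = 592.830.
dQ/dY = 0.043.
η = (dQ/dY)·(Y/Q) = 0.043 × (4810/592.830) = 0.35.
Since 0 < η < 1, the good is a necessity.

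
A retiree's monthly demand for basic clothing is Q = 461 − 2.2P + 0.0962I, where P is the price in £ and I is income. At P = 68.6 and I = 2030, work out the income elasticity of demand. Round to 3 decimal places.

0.386

At P = 68.6, I = 2030: Q = 505.366.
Holding P constant, ∂Q/∂I = 0.0962.
η_I = (∂Q/∂I)·(I/Q) = 0.0962 × (2030/505.366) = 0.386.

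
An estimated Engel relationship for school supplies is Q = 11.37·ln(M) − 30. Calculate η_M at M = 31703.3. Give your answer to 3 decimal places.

0.129

At M = 31703.3: Q = 87.841.
dQ/dM = 11.37/M = 0.000358638 at this income.
η = (dQ/dM)·(M/Q) = 0.000358638 × (31703.3/87.841) = 0.129.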